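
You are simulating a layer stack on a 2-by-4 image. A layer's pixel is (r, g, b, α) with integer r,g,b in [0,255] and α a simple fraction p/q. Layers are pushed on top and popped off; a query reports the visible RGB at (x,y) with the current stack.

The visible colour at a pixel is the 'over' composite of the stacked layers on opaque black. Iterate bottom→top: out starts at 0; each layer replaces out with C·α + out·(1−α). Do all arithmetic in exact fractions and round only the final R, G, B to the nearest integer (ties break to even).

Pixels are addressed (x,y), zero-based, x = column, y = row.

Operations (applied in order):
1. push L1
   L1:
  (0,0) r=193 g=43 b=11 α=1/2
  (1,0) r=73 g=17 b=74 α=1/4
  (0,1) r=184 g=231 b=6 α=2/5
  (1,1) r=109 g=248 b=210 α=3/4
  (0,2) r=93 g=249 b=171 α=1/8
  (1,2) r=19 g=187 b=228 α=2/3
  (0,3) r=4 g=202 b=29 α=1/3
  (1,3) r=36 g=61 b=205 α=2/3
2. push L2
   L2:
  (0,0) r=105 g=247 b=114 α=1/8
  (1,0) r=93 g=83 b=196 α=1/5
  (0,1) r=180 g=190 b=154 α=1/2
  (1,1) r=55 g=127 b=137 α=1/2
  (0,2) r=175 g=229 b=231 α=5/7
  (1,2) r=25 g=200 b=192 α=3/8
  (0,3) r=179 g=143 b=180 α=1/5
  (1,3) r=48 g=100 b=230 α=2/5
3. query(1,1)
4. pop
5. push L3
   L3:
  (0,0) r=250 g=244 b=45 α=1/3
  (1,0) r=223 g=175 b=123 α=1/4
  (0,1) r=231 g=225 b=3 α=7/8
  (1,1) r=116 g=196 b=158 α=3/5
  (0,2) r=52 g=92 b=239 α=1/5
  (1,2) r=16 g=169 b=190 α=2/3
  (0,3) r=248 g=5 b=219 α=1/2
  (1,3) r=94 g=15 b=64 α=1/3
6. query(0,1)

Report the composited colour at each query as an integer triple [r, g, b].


at x=1,y=1 over L1,L2:
after L1 α=3/4: [327/4, 186, 315/2]
after L2 α=1/2: [547/8, 313/2, 589/4]
= [68, 156, 147]

at x=0,y=1 over L1,L3:
L1 α=2/5: [368/5, 462/5, 12/5]
L3 α=7/8: [8453/40, 8337/40, 117/40]
rounded: [211, 208, 3]


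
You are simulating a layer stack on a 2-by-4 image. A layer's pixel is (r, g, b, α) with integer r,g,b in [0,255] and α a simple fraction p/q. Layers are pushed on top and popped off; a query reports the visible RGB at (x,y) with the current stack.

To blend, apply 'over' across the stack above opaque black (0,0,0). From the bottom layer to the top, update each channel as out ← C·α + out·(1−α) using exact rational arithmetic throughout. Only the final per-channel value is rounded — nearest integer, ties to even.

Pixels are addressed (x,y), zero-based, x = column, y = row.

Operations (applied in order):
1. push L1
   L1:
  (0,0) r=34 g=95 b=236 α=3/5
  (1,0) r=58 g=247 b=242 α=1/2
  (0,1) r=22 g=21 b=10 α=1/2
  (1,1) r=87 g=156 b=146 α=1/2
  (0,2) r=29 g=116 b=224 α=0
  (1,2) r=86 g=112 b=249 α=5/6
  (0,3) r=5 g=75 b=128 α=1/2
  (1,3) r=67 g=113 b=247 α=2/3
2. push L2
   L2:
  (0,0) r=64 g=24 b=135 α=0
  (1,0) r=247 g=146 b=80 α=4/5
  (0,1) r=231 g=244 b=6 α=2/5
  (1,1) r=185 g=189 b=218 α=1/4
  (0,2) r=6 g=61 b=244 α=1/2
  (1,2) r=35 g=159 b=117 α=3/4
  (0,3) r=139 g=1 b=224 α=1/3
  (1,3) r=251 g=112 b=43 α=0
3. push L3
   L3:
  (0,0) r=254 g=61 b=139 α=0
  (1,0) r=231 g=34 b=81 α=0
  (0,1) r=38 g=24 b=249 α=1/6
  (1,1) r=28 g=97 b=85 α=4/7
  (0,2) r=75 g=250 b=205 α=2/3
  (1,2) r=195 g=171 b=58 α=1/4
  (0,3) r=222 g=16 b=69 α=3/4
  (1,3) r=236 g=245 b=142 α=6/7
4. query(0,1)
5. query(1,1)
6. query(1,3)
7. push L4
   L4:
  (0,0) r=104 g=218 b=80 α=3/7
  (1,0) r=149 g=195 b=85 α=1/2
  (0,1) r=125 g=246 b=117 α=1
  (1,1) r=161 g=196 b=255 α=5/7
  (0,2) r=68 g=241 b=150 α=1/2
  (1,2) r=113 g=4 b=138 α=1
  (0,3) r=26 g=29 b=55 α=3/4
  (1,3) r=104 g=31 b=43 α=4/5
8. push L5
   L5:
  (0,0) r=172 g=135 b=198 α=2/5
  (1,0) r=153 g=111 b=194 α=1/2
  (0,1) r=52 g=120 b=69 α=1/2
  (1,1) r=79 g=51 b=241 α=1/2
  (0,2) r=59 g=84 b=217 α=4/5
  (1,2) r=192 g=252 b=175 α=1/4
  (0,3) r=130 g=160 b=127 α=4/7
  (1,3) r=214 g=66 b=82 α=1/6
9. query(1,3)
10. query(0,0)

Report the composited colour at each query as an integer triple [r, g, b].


(0,1) stack=L1,L2,L3; from [0,0,0]:
L1 α=1/2: [11, 21/2, 5]
L2 α=2/5: [99, 1039/10, 27/5]
L3 α=1/6: [533/6, 1087/12, 46]
= [89, 91, 46]

(1,1) stack=L1,L2,L3; from [0,0,0]:
after L1 α=1/2: [87/2, 78, 73]
after L2 α=1/4: [631/8, 423/4, 437/4]
after L3 α=4/7: [2789/56, 403/4, 2671/28]
rounded: [50, 101, 95]

query (1,3) [L1,L2,L3] — begin 0,0,0
L1 α=2/3: [134/3, 226/3, 494/3]
L2 α=0: [134/3, 226/3, 494/3]
L3 α=6/7: [626/3, 4636/21, 3050/21]
rounded: [209, 221, 145]

query (1,3) [L1,L2,L3,L4,L5] — begin 0,0,0
L1 α=2/3: [134/3, 226/3, 494/3]
L2 α=0: [134/3, 226/3, 494/3]
L3 α=6/7: [626/3, 4636/21, 3050/21]
L4 α=4/5: [1874/15, 1448/21, 6662/105]
L5 α=1/6: [1258/9, 4313/63, 4192/63]
= [140, 68, 67]

at x=0,y=0 over L1,L2,L3,L4,L5:
+L1 (α=3/5) → [102/5, 57, 708/5]
+L2 (α=0) → [102/5, 57, 708/5]
+L3 (α=0) → [102/5, 57, 708/5]
+L4 (α=3/7) → [1968/35, 126, 576/5]
+L5 (α=2/5) → [17944/175, 648/5, 3708/25]
rounded: [103, 130, 148]


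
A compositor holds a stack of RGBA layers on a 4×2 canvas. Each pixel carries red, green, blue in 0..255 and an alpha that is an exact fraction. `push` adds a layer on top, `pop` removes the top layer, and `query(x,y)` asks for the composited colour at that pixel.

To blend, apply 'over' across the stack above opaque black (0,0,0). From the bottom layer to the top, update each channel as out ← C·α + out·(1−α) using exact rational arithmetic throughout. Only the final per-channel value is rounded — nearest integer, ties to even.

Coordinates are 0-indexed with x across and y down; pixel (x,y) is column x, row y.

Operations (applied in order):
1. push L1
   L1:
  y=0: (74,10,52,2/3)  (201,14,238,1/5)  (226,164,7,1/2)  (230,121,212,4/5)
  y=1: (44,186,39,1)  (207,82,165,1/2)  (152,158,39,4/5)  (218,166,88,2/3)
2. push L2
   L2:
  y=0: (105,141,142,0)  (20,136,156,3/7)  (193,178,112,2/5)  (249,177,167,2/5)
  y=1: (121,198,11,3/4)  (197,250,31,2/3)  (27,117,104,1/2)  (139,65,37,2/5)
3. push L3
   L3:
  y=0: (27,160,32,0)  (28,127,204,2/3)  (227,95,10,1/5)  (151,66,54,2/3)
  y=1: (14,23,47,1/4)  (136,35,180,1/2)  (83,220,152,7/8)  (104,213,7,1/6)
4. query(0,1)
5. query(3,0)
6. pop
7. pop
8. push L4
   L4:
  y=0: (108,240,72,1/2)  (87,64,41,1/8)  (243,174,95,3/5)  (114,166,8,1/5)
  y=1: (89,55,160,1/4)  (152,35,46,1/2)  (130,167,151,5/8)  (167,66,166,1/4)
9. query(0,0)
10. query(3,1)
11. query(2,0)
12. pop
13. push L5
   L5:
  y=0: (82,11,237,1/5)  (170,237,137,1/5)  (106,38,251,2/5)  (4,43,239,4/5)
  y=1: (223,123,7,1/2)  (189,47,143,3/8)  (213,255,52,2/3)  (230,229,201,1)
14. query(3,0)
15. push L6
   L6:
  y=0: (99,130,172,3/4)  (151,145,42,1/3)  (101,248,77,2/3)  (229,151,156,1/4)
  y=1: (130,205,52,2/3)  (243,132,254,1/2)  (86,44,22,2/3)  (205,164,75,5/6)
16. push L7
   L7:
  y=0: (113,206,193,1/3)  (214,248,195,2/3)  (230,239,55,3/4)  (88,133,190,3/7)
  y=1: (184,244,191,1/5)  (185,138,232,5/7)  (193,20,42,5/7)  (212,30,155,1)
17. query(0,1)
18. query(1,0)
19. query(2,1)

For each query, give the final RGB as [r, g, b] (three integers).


at x=0,y=1 over L1,L2,L3:
L1 α=1: [44, 186, 39]
L2 α=3/4: [407/4, 195, 18]
L3 α=1/4: [1277/16, 152, 101/4]
= [80, 152, 25]

query (3,0) [L1,L2,L3] — begin 0,0,0
after L1 α=4/5: [184, 484/5, 848/5]
after L2 α=2/5: [210, 3222/25, 4214/25]
after L3 α=2/3: [512/3, 2174/25, 6914/75]
→ [171, 87, 92]

query (0,0) [L1,L4] — begin 0,0,0
+L1 (α=2/3) → [148/3, 20/3, 104/3]
+L4 (α=1/2) → [236/3, 370/3, 160/3]
rounded: [79, 123, 53]

(3,1) stack=L1,L4; from [0,0,0]:
after L1 α=2/3: [436/3, 332/3, 176/3]
after L4 α=1/4: [603/4, 199/2, 171/2]
= [151, 100, 86]

at x=2,y=0 over L1,L4:
after L1 α=1/2: [113, 82, 7/2]
after L4 α=3/5: [191, 686/5, 292/5]
→ [191, 137, 58]

query (3,0) [L1,L5] — begin 0,0,0
L1 α=4/5: [184, 484/5, 848/5]
L5 α=4/5: [40, 1344/25, 5628/25]
rounded: [40, 54, 225]

(0,1) stack=L1,L5,L6,L7; from [0,0,0]:
L1 α=1: [44, 186, 39]
L5 α=1/2: [267/2, 309/2, 23]
L6 α=2/3: [787/6, 1129/6, 127/3]
L7 α=1/5: [2126/15, 598/3, 1081/15]
= [142, 199, 72]

query (1,0) [L1,L5,L6,L7] — begin 0,0,0
+L1 (α=1/5) → [201/5, 14/5, 238/5]
+L5 (α=1/5) → [1654/25, 1241/25, 1637/25]
+L6 (α=1/3) → [2361/25, 6107/75, 4324/75]
+L7 (α=2/3) → [13061/75, 43307/225, 33574/225]
= [174, 192, 149]

at x=2,y=1 over L1,L5,L6,L7:
after L1 α=4/5: [608/5, 632/5, 156/5]
after L5 α=2/3: [2738/15, 3182/15, 676/15]
after L6 α=2/3: [5318/45, 4502/45, 1336/45]
after L7 α=5/7: [7723/45, 13504/315, 12122/315]
= [172, 43, 38]


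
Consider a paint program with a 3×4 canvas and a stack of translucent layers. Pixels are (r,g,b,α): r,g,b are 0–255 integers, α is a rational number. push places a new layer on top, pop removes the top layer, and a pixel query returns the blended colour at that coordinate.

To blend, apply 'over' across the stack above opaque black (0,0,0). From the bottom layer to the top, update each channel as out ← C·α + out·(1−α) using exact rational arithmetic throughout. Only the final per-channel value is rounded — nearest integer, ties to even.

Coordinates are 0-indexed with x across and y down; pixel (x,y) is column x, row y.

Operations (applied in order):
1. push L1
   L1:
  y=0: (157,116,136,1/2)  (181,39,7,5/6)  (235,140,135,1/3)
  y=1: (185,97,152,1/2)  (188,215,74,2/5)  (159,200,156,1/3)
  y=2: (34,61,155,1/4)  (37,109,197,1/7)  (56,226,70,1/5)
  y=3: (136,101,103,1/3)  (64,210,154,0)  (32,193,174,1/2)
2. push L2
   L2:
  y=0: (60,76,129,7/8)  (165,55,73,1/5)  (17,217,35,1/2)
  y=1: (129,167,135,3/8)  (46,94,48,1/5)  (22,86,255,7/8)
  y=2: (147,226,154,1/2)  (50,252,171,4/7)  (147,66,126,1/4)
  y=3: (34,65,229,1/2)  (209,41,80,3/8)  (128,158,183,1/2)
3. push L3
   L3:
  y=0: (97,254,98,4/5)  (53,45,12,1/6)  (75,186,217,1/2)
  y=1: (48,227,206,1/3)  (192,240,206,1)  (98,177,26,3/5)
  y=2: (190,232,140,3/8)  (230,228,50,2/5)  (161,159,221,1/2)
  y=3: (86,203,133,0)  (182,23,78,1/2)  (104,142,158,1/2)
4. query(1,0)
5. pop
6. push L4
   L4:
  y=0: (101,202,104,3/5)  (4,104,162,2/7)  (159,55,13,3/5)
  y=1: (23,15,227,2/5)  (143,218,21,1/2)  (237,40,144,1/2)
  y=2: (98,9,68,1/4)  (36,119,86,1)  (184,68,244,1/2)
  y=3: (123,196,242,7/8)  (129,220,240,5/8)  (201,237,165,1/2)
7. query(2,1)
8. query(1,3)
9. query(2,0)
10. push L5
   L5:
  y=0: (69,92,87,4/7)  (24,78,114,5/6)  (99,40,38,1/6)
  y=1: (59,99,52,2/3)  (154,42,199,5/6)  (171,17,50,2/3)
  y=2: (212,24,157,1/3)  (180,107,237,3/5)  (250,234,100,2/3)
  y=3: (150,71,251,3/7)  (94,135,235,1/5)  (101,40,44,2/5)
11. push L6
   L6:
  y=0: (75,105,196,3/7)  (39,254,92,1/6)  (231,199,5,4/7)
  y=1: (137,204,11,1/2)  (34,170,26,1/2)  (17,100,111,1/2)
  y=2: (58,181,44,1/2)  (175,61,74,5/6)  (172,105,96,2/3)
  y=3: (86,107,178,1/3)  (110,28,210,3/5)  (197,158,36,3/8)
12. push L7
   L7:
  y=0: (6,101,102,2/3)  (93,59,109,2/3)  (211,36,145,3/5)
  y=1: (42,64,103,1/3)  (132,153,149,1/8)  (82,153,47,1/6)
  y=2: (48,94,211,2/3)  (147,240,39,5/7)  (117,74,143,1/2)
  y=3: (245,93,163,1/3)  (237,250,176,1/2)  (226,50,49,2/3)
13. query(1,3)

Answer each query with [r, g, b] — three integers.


(1,0) stack=L1,L2,L3; from [0,0,0]:
L1 α=5/6: [905/6, 65/2, 35/6]
L2 α=1/5: [461/3, 37, 289/15]
L3 α=1/6: [1232/9, 115/3, 325/18]
rounded: [137, 38, 18]

at x=2,y=1 over L1,L2,L4:
L1 α=1/3: [53, 200/3, 52]
L2 α=7/8: [207/8, 1003/12, 1837/8]
L4 α=1/2: [2103/16, 1483/24, 2989/16]
rounded: [131, 62, 187]

(1,3) stack=L1,L2,L4; from [0,0,0]:
after L1 α=0: [0, 0, 0]
after L2 α=3/8: [627/8, 123/8, 30]
after L4 α=5/8: [7041/64, 9169/64, 645/4]
→ [110, 143, 161]

query (2,0) [L1,L2,L4] — begin 0,0,0
L1 α=1/3: [235/3, 140/3, 45]
L2 α=1/2: [143/3, 791/6, 40]
L4 α=3/5: [1717/15, 1286/15, 119/5]
= [114, 86, 24]

query (1,3) [L1,L2,L4,L5,L6,L7] — begin 0,0,0
+L1 (α=0) → [0, 0, 0]
+L2 (α=3/8) → [627/8, 123/8, 30]
+L4 (α=5/8) → [7041/64, 9169/64, 645/4]
+L5 (α=1/5) → [1709/16, 11329/80, 176]
+L6 (α=3/5) → [4349/40, 14689/200, 982/5]
+L7 (α=1/2) → [13829/80, 64689/400, 931/5]
= [173, 162, 186]


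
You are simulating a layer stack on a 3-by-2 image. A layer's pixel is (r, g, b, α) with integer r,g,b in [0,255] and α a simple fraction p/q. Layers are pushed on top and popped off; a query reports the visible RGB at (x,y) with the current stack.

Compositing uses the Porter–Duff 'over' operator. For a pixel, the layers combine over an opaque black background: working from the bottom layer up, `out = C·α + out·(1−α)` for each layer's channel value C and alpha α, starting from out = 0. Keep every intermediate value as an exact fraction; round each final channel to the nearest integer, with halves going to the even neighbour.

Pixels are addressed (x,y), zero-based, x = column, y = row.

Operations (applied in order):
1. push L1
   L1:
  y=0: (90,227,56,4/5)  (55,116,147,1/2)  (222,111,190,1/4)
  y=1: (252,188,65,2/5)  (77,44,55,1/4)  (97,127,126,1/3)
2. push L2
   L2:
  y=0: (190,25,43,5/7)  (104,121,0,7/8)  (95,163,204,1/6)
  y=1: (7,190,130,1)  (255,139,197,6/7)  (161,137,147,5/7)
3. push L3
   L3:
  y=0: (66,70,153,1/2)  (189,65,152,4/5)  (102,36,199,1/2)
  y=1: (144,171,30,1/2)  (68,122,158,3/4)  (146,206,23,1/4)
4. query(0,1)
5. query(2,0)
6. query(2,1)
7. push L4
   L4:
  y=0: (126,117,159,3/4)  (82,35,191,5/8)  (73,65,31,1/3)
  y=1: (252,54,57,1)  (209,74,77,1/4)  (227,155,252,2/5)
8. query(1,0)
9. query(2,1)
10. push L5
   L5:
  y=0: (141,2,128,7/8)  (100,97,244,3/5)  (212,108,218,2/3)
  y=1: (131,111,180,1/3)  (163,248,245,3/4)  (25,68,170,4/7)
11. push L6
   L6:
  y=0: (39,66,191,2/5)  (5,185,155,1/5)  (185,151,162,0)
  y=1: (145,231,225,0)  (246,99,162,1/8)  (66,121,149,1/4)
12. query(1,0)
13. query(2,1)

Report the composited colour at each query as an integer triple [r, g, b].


at x=0,y=1 over L1,L2,L3:
after L1 α=2/5: [504/5, 376/5, 26]
after L2 α=1: [7, 190, 130]
after L3 α=1/2: [151/2, 361/2, 80]
→ [76, 180, 80]

(2,0) stack=L1,L2,L3; from [0,0,0]:
+L1 (α=1/4) → [111/2, 111/4, 95/2]
+L2 (α=1/6) → [745/12, 1207/24, 883/12]
+L3 (α=1/2) → [1969/24, 2071/48, 3271/24]
rounded: [82, 43, 136]

query (2,1) [L1,L2,L3] — begin 0,0,0
after L1 α=1/3: [97/3, 127/3, 42]
after L2 α=5/7: [2609/21, 2309/21, 117]
after L3 α=1/4: [3631/28, 3751/28, 187/2]
rounded: [130, 134, 94]

query (1,0) [L1,L2,L3,L4] — begin 0,0,0
after L1 α=1/2: [55/2, 58, 147/2]
after L2 α=7/8: [1511/16, 905/8, 147/16]
after L3 α=4/5: [13607/80, 597/8, 1975/16]
after L4 α=5/8: [73621/640, 3191/64, 21205/128]
rounded: [115, 50, 166]

(2,1) stack=L1,L2,L3,L4; from [0,0,0]:
+L1 (α=1/3) → [97/3, 127/3, 42]
+L2 (α=5/7) → [2609/21, 2309/21, 117]
+L3 (α=1/4) → [3631/28, 3751/28, 187/2]
+L4 (α=2/5) → [4721/28, 19933/140, 1569/10]
→ [169, 142, 157]

query (1,0) [L1,L2,L3,L4,L5,L6] — begin 0,0,0
L1 α=1/2: [55/2, 58, 147/2]
L2 α=7/8: [1511/16, 905/8, 147/16]
L3 α=4/5: [13607/80, 597/8, 1975/16]
L4 α=5/8: [73621/640, 3191/64, 21205/128]
L5 α=3/5: [169621/1600, 12503/160, 68053/320]
L6 α=1/5: [171621/2000, 19903/200, 80453/400]
rounded: [86, 100, 201]

at x=2,y=1 over L1,L2,L3,L4,L5,L6:
+L1 (α=1/3) → [97/3, 127/3, 42]
+L2 (α=5/7) → [2609/21, 2309/21, 117]
+L3 (α=1/4) → [3631/28, 3751/28, 187/2]
+L4 (α=2/5) → [4721/28, 19933/140, 1569/10]
+L5 (α=4/7) → [16963/196, 97879/980, 11507/70]
+L6 (α=1/4) → [63825/784, 412217/3920, 44951/280]
→ [81, 105, 161]


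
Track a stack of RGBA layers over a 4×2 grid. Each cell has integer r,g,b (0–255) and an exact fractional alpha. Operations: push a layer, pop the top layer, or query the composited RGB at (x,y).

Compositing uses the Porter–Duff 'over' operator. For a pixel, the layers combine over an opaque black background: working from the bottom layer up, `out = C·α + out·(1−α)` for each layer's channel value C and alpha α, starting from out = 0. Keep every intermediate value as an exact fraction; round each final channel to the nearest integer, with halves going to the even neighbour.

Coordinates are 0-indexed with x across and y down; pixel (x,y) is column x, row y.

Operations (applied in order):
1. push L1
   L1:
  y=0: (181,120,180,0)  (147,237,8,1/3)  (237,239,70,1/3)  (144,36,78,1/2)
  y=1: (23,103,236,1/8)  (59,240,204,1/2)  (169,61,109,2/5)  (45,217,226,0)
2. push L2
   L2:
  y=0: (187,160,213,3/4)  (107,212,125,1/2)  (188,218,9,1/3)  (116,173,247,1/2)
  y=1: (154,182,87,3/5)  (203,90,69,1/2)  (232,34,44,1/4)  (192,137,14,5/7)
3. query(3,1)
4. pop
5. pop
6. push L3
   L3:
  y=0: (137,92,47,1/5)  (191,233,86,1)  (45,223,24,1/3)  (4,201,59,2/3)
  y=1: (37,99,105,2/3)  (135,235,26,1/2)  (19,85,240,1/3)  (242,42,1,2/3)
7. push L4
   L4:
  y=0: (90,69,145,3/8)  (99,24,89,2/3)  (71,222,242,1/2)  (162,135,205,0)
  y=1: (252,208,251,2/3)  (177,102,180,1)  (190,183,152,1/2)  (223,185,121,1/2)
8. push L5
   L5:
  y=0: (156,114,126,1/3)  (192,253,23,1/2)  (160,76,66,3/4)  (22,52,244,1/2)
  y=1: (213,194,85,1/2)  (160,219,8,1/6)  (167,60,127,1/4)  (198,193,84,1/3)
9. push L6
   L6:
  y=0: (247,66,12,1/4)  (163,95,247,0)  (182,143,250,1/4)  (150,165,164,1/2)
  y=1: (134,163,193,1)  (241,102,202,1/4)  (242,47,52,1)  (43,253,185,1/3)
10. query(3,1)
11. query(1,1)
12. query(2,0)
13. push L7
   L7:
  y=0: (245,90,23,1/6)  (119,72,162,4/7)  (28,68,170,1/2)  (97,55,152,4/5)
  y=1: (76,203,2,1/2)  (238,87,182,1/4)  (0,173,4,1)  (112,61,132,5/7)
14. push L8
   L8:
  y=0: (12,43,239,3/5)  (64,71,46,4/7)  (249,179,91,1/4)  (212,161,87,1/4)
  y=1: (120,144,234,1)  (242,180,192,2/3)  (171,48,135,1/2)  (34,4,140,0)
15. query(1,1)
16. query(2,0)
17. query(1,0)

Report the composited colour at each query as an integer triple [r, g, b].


(3,1) stack=L1,L2; from [0,0,0]:
L1 α=0: [0, 0, 0]
L2 α=5/7: [960/7, 685/7, 10]
→ [137, 98, 10]

(3,1) stack=L3,L4,L5,L6; from [0,0,0]:
after L3 α=2/3: [484/3, 28, 2/3]
after L4 α=1/2: [1153/6, 213/2, 365/6]
after L5 α=1/3: [1747/9, 406/3, 617/9]
after L6 α=1/3: [3881/27, 1571/9, 2899/27]
rounded: [144, 175, 107]

at x=1,y=1 over L3,L4,L5,L6:
after L3 α=1/2: [135/2, 235/2, 13]
after L4 α=1: [177, 102, 180]
after L5 α=1/6: [1045/6, 243/2, 454/3]
after L6 α=1/4: [1527/8, 933/8, 164]
→ [191, 117, 164]

at x=2,y=0 over L3,L4,L5,L6:
after L3 α=1/3: [15, 223/3, 8]
after L4 α=1/2: [43, 889/6, 125]
after L5 α=3/4: [523/4, 2257/24, 323/4]
after L6 α=1/4: [2297/16, 3401/32, 1969/16]
rounded: [144, 106, 123]

(1,1) stack=L3,L4,L5,L6,L7,L8; from [0,0,0]:
+L3 (α=1/2) → [135/2, 235/2, 13]
+L4 (α=1) → [177, 102, 180]
+L5 (α=1/6) → [1045/6, 243/2, 454/3]
+L6 (α=1/4) → [1527/8, 933/8, 164]
+L7 (α=1/4) → [6485/32, 3495/32, 337/2]
+L8 (α=2/3) → [21973/96, 5005/32, 1105/6]
→ [229, 156, 184]

at x=2,y=0 over L3,L4,L5,L6,L7,L8:
+L3 (α=1/3) → [15, 223/3, 8]
+L4 (α=1/2) → [43, 889/6, 125]
+L5 (α=3/4) → [523/4, 2257/24, 323/4]
+L6 (α=1/4) → [2297/16, 3401/32, 1969/16]
+L7 (α=1/2) → [2745/32, 5577/64, 4689/32]
+L8 (α=1/4) → [16203/128, 28187/256, 16979/128]
= [127, 110, 133]

at x=1,y=0 over L3,L4,L5,L6,L7,L8:
+L3 (α=1) → [191, 233, 86]
+L4 (α=2/3) → [389/3, 281/3, 88]
+L5 (α=1/2) → [965/6, 520/3, 111/2]
+L6 (α=0) → [965/6, 520/3, 111/2]
+L7 (α=4/7) → [1917/14, 808/7, 1629/14]
+L8 (α=4/7) → [9335/98, 4412/49, 7463/98]
rounded: [95, 90, 76]


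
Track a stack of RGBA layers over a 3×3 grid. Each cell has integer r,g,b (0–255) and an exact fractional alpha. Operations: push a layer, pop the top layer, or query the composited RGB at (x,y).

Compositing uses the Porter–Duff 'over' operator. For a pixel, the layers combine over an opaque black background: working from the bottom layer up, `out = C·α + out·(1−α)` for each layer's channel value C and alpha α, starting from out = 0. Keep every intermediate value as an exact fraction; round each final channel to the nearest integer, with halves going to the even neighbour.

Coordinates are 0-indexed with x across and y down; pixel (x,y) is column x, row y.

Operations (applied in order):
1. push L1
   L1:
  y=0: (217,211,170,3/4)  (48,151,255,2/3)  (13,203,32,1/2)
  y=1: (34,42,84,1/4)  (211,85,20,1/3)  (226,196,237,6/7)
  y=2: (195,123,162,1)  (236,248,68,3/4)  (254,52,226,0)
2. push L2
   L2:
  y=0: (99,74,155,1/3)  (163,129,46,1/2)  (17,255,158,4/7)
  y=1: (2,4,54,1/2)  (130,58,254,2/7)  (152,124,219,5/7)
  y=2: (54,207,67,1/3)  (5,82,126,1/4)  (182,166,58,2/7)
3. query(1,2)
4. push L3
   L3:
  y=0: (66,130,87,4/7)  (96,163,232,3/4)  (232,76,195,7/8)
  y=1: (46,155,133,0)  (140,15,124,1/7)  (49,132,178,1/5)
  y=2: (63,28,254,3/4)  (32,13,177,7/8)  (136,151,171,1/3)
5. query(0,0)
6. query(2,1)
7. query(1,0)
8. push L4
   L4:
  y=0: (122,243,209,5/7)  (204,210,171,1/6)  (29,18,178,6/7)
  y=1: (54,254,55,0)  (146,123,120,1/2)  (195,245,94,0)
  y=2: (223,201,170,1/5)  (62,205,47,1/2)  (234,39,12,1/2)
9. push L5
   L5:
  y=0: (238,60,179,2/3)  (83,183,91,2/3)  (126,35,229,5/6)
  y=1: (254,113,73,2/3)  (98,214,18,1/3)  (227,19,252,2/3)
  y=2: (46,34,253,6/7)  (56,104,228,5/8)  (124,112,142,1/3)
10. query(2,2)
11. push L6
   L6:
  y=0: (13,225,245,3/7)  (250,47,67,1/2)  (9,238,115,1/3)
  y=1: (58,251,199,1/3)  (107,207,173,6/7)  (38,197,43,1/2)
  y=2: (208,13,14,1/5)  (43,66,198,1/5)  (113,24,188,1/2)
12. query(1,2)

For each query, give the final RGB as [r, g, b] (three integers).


at x=1,y=2 over L1,L2:
+L1 (α=3/4) → [177, 186, 51]
+L2 (α=1/4) → [134, 160, 279/4]
rounded: [134, 160, 70]

(0,0) stack=L1,L2,L3; from [0,0,0]:
+L1 (α=3/4) → [651/4, 633/4, 255/2]
+L2 (α=1/3) → [283/2, 781/6, 410/3]
+L3 (α=4/7) → [1377/14, 1821/14, 758/7]
rounded: [98, 130, 108]

at x=2,y=1 over L1,L2,L3:
+L1 (α=6/7) → [1356/7, 168, 1422/7]
+L2 (α=5/7) → [8032/49, 956/7, 10509/49]
+L3 (α=1/5) → [34529/245, 4748/35, 50758/245]
rounded: [141, 136, 207]

query (1,0) [L1,L2,L3] — begin 0,0,0
after L1 α=2/3: [32, 302/3, 170]
after L2 α=1/2: [195/2, 689/6, 108]
after L3 α=3/4: [771/8, 3623/24, 201]
→ [96, 151, 201]

query (2,2) [L1,L2,L3,L4,L5] — begin 0,0,0
+L1 (α=0) → [0, 0, 0]
+L2 (α=2/7) → [52, 332/7, 116/7]
+L3 (α=1/3) → [80, 1721/21, 1429/21]
+L4 (α=1/2) → [157, 1270/21, 1681/42]
+L5 (α=1/3) → [146, 4892/63, 4663/63]
→ [146, 78, 74]

query (1,2) [L1,L2,L3,L4,L5,L6] — begin 0,0,0
+L1 (α=3/4) → [177, 186, 51]
+L2 (α=1/4) → [134, 160, 279/4]
+L3 (α=7/8) → [179/4, 251/8, 5235/32]
+L4 (α=1/2) → [427/8, 1891/16, 6739/64]
+L5 (α=5/8) → [3521/64, 13993/128, 93177/512]
+L6 (α=1/5) → [4209/80, 3221/32, 118521/640]
→ [53, 101, 185]


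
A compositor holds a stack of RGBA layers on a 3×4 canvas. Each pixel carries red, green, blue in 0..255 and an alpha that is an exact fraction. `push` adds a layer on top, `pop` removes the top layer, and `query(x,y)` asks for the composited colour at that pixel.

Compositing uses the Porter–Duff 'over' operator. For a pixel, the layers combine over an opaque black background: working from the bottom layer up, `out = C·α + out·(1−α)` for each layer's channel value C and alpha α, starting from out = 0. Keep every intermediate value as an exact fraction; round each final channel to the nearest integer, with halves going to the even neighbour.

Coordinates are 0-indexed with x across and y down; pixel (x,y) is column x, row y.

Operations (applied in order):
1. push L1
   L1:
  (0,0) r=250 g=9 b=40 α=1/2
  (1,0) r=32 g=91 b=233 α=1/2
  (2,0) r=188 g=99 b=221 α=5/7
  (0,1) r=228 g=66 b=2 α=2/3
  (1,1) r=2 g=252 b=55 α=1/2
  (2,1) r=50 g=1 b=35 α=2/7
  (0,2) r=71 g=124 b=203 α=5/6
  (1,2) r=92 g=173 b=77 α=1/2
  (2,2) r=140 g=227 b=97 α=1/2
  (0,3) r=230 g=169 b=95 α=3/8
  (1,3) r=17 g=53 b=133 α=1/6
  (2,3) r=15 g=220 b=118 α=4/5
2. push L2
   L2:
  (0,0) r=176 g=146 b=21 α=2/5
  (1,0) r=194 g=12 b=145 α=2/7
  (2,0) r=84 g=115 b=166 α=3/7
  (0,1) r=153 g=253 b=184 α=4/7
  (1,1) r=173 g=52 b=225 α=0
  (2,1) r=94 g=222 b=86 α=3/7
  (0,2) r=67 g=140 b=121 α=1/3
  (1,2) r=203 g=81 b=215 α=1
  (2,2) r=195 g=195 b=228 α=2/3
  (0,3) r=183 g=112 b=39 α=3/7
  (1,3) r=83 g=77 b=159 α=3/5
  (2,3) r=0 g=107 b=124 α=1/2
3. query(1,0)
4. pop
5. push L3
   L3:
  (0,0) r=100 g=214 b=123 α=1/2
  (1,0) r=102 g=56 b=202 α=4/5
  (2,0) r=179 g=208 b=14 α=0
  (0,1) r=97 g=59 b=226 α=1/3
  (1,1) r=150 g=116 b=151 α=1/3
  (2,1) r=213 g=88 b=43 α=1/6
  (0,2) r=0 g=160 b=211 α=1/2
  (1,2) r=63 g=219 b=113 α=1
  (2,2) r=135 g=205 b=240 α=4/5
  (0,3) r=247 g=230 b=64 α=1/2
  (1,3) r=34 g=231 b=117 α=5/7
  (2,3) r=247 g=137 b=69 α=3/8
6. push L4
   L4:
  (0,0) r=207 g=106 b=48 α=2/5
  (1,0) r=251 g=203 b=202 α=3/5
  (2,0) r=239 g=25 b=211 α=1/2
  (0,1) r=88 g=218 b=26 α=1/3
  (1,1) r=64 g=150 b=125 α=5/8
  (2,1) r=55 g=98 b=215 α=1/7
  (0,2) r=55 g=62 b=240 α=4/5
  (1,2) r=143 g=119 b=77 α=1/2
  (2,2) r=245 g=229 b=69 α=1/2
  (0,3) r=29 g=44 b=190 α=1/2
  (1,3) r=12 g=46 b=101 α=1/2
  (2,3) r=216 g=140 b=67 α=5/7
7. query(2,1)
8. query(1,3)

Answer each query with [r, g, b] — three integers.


at x=1,y=0 over L1,L2:
+L1 (α=1/2) → [16, 91/2, 233/2]
+L2 (α=2/7) → [468/7, 503/14, 1745/14]
rounded: [67, 36, 125]

at x=2,y=1 over L1,L3,L4:
L1 α=2/7: [100/7, 2/7, 10]
L3 α=1/6: [1991/42, 313/21, 31/2]
L4 α=1/7: [2376/49, 1312/49, 44]
rounded: [48, 27, 44]

query (1,3) [L1,L3,L4] — begin 0,0,0
L1 α=1/6: [17/6, 53/6, 133/6]
L3 α=5/7: [527/21, 3518/21, 1888/21]
L4 α=1/2: [779/42, 2242/21, 4009/42]
= [19, 107, 95]


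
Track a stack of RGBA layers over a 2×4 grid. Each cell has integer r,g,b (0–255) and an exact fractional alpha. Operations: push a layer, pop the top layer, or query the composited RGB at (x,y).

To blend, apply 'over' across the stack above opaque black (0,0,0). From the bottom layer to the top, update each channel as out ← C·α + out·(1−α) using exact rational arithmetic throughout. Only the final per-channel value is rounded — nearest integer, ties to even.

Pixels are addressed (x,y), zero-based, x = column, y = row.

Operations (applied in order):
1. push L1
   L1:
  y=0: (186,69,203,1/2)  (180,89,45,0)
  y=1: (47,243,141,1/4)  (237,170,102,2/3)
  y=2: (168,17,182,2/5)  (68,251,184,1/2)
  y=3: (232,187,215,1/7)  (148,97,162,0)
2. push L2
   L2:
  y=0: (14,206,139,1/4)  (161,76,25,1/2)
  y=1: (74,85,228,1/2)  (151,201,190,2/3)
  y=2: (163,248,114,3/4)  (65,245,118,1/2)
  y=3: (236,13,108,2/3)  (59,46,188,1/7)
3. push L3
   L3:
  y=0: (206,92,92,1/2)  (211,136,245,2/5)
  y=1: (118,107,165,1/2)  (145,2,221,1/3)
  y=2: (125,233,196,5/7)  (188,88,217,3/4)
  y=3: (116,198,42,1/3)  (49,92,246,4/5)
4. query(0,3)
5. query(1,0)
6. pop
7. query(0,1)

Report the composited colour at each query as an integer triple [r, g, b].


(0,3) stack=L1,L2,L3; from [0,0,0]:
L1 α=1/7: [232/7, 187/7, 215/7]
L2 α=2/3: [3536/21, 123/7, 1727/21]
L3 α=1/3: [9508/63, 544/7, 4336/63]
rounded: [151, 78, 69]

at x=1,y=0 over L1,L2,L3:
after L1 α=0: [0, 0, 0]
after L2 α=1/2: [161/2, 38, 25/2]
after L3 α=2/5: [1327/10, 386/5, 211/2]
rounded: [133, 77, 106]

(0,1) stack=L1,L2; from [0,0,0]:
+L1 (α=1/4) → [47/4, 243/4, 141/4]
+L2 (α=1/2) → [343/8, 583/8, 1053/8]
→ [43, 73, 132]


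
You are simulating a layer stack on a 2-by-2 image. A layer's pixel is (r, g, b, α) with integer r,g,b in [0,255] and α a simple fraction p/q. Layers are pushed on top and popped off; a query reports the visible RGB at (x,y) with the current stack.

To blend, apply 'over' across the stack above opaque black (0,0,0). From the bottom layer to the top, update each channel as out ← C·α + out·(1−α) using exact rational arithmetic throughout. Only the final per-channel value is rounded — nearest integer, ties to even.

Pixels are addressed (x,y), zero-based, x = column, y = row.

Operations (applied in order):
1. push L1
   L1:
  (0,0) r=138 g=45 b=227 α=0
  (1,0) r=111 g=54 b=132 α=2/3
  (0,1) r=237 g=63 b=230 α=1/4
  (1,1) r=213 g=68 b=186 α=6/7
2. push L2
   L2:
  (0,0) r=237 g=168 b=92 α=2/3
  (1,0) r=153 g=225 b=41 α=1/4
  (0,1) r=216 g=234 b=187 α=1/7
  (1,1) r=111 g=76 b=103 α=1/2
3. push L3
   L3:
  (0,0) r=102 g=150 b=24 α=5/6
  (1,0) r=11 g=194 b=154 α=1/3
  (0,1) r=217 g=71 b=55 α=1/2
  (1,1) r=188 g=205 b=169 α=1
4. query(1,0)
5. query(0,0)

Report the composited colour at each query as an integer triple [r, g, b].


(1,0) stack=L1,L2,L3; from [0,0,0]:
L1 α=2/3: [74, 36, 88]
L2 α=1/4: [375/4, 333/4, 305/4]
L3 α=1/3: [397/6, 721/6, 613/6]
= [66, 120, 102]

(0,0) stack=L1,L2,L3; from [0,0,0]:
L1 α=0: [0, 0, 0]
L2 α=2/3: [158, 112, 184/3]
L3 α=5/6: [334/3, 431/3, 272/9]
= [111, 144, 30]


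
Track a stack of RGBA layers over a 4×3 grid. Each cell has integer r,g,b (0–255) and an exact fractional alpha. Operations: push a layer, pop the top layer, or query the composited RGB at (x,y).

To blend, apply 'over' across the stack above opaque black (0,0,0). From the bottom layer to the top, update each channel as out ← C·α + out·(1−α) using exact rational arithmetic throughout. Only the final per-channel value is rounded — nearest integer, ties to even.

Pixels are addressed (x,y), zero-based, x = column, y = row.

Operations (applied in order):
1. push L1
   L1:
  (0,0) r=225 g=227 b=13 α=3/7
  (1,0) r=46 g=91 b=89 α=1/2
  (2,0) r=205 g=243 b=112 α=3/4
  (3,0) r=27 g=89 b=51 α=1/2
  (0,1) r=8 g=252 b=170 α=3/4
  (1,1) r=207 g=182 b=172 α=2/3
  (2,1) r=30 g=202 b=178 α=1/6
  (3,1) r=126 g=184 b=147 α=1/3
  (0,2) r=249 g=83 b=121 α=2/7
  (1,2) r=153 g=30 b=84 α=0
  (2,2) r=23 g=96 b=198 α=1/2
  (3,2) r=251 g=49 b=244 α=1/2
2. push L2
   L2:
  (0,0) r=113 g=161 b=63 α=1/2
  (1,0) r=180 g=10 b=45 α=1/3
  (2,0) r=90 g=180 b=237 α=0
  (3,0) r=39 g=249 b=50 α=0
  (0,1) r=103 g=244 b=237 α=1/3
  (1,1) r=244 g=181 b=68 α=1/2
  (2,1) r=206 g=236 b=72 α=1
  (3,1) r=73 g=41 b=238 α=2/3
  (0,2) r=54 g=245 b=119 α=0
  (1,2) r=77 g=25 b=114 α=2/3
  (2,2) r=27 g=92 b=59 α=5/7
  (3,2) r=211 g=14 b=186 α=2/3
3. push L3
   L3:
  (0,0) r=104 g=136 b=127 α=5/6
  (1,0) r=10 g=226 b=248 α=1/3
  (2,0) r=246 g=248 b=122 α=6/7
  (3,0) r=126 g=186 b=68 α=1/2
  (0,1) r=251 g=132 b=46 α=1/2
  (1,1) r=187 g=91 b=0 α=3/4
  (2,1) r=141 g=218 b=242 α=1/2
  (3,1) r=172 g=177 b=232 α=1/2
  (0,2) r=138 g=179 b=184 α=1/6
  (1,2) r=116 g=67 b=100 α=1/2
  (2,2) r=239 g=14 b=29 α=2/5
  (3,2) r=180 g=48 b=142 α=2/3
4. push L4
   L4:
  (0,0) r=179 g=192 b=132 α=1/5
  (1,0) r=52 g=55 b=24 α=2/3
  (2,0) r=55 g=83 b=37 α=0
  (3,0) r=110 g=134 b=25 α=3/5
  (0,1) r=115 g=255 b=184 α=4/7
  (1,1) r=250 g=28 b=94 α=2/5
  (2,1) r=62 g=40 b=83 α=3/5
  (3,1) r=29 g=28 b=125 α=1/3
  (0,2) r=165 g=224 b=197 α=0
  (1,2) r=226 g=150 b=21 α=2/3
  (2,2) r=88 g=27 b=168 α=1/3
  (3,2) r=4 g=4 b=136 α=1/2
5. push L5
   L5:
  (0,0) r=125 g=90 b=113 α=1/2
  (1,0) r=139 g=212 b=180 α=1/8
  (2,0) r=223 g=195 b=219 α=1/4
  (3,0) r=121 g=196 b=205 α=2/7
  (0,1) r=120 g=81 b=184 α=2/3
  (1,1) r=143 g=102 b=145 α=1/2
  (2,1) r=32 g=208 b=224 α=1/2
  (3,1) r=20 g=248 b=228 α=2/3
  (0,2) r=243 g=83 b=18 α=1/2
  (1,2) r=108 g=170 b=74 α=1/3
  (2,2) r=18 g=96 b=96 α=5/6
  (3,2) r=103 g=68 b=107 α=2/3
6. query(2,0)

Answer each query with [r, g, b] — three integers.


query (2,0) [L1,L2,L3,L4,L5] — begin 0,0,0
after L1 α=3/4: [615/4, 729/4, 84]
after L2 α=0: [615/4, 729/4, 84]
after L3 α=6/7: [6519/28, 6681/28, 816/7]
after L4 α=0: [6519/28, 6681/28, 816/7]
after L5 α=1/4: [25801/112, 25503/112, 3981/28]
rounded: [230, 228, 142]


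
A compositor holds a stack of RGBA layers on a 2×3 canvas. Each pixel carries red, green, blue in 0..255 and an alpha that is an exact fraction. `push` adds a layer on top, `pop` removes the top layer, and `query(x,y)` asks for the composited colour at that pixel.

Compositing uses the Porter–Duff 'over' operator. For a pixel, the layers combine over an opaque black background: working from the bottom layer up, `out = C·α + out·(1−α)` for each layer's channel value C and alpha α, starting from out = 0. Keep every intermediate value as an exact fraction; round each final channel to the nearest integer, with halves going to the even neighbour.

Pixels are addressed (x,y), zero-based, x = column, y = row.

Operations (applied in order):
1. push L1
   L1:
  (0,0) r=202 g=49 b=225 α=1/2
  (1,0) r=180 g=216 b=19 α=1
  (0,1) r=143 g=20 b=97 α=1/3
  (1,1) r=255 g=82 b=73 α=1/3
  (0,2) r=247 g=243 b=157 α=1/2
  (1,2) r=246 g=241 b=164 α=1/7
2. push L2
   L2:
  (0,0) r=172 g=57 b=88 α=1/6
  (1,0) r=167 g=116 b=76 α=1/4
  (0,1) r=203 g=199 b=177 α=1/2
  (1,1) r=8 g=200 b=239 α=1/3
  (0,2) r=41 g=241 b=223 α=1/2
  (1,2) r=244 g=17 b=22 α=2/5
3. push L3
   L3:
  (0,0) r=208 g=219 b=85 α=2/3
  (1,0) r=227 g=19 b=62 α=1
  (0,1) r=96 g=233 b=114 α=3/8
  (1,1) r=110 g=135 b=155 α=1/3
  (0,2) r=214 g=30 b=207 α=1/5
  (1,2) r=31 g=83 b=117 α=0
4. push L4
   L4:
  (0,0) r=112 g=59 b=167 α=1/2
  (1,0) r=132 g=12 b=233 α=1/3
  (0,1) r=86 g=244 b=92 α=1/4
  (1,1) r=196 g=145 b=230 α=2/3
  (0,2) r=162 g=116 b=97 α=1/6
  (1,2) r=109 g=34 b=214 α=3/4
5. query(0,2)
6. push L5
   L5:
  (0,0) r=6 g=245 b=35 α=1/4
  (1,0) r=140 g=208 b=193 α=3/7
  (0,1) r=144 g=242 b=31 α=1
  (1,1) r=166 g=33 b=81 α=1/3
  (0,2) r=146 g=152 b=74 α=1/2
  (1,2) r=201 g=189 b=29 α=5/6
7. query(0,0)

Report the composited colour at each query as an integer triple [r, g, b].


query (0,2) [L1,L2,L3,L4] — begin 0,0,0
+L1 (α=1/2) → [247/2, 243/2, 157/2]
+L2 (α=1/2) → [329/4, 725/4, 603/4]
+L3 (α=1/5) → [543/5, 151, 162]
+L4 (α=1/6) → [235/2, 871/6, 907/6]
rounded: [118, 145, 151]

query (0,0) [L1,L2,L3,L4,L5] — begin 0,0,0
L1 α=1/2: [101, 49/2, 225/2]
L2 α=1/6: [677/6, 359/12, 1301/12]
L3 α=2/3: [3173/18, 5615/36, 3341/36]
L4 α=1/2: [5189/36, 7739/72, 9353/72]
L5 α=1/4: [5261/48, 13619/96, 10193/96]
rounded: [110, 142, 106]


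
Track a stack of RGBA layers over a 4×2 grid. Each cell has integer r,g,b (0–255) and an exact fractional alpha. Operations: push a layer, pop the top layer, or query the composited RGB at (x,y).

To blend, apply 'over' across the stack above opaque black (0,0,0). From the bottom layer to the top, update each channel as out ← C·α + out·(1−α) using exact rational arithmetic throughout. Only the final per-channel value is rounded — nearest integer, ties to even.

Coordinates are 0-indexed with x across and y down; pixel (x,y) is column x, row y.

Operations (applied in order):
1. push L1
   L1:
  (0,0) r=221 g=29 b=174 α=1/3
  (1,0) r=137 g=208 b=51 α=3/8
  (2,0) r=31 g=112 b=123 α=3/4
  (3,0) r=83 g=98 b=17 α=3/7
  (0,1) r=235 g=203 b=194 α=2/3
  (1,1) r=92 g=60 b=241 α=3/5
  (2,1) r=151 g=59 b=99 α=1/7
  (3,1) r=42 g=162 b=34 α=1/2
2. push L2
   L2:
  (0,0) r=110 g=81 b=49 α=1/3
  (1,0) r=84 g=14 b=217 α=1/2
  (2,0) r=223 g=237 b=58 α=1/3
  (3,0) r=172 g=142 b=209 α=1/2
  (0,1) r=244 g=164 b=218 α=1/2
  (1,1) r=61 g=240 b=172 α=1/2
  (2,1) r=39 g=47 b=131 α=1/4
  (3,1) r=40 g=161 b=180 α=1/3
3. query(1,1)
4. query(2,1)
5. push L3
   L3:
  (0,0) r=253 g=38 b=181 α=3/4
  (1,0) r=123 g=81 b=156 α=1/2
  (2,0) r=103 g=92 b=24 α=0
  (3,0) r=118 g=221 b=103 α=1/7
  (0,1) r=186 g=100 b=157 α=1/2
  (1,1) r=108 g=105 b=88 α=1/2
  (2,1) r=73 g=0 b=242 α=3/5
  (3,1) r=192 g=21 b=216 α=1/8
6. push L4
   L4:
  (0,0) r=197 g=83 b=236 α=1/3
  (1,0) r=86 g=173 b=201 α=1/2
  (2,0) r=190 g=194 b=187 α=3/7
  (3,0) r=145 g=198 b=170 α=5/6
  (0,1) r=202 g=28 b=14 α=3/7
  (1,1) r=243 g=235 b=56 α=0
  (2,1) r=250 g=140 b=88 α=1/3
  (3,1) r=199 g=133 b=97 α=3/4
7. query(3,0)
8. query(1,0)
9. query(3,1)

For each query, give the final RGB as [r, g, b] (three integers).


(1,1) stack=L1,L2; from [0,0,0]:
+L1 (α=3/5) → [276/5, 36, 723/5]
+L2 (α=1/2) → [581/10, 138, 1583/10]
= [58, 138, 158]

at x=2,y=1 over L1,L2:
L1 α=1/7: [151/7, 59/7, 99/7]
L2 α=1/4: [363/14, 253/14, 607/14]
= [26, 18, 43]

(3,0) stack=L1,L2,L3,L4; from [0,0,0]:
after L1 α=3/7: [249/7, 42, 51/7]
after L2 α=1/2: [1453/14, 92, 757/7]
after L3 α=1/7: [5185/49, 773/7, 5263/49]
after L4 α=5/6: [6785/49, 7703/42, 46913/294]
→ [138, 183, 160]

(1,0) stack=L1,L2,L3,L4; from [0,0,0]:
L1 α=3/8: [411/8, 78, 153/8]
L2 α=1/2: [1083/16, 46, 1889/16]
L3 α=1/2: [3051/32, 127/2, 4385/32]
L4 α=1/2: [5803/64, 473/4, 10817/64]
rounded: [91, 118, 169]

query (3,1) [L1,L2,L3,L4] — begin 0,0,0
after L1 α=1/2: [21, 81, 17]
after L2 α=1/3: [82/3, 323/3, 214/3]
after L3 α=1/8: [575/12, 581/6, 1073/12]
after L4 α=3/4: [7739/48, 2975/24, 4565/48]
→ [161, 124, 95]


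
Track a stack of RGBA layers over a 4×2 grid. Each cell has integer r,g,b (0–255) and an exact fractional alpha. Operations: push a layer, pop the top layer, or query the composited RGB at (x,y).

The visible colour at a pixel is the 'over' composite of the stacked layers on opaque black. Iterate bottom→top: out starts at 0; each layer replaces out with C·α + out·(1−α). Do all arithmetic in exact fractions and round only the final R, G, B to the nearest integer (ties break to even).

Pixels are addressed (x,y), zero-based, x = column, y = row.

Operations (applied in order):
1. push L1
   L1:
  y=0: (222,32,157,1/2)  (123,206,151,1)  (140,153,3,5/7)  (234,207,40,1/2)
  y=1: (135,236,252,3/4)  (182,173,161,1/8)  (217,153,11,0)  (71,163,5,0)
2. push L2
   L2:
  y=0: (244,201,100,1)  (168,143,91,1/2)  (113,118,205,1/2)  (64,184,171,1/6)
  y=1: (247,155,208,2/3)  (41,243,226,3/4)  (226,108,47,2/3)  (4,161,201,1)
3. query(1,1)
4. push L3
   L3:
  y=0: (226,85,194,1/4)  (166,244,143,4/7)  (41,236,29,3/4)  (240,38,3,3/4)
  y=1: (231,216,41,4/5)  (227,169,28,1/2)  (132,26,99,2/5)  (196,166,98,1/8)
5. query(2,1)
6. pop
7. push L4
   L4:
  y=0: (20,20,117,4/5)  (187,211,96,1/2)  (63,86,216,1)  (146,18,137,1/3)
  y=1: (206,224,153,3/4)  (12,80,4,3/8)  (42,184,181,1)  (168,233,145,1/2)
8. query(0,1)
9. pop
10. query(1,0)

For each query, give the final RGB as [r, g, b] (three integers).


at x=1,y=1 over L1,L2:
L1 α=1/8: [91/4, 173/8, 161/8]
L2 α=3/4: [583/16, 6005/32, 5585/32]
rounded: [36, 188, 175]

(2,1) stack=L1,L2,L3; from [0,0,0]:
+L1 (α=0) → [0, 0, 0]
+L2 (α=2/3) → [452/3, 72, 94/3]
+L3 (α=2/5) → [716/5, 268/5, 292/5]
rounded: [143, 54, 58]

(0,1) stack=L1,L2,L4; from [0,0,0]:
L1 α=3/4: [405/4, 177, 189]
L2 α=2/3: [2381/12, 487/3, 605/3]
L4 α=3/4: [9797/48, 2503/12, 991/6]
→ [204, 209, 165]

(1,0) stack=L1,L2; from [0,0,0]:
after L1 α=1: [123, 206, 151]
after L2 α=1/2: [291/2, 349/2, 121]
→ [146, 174, 121]


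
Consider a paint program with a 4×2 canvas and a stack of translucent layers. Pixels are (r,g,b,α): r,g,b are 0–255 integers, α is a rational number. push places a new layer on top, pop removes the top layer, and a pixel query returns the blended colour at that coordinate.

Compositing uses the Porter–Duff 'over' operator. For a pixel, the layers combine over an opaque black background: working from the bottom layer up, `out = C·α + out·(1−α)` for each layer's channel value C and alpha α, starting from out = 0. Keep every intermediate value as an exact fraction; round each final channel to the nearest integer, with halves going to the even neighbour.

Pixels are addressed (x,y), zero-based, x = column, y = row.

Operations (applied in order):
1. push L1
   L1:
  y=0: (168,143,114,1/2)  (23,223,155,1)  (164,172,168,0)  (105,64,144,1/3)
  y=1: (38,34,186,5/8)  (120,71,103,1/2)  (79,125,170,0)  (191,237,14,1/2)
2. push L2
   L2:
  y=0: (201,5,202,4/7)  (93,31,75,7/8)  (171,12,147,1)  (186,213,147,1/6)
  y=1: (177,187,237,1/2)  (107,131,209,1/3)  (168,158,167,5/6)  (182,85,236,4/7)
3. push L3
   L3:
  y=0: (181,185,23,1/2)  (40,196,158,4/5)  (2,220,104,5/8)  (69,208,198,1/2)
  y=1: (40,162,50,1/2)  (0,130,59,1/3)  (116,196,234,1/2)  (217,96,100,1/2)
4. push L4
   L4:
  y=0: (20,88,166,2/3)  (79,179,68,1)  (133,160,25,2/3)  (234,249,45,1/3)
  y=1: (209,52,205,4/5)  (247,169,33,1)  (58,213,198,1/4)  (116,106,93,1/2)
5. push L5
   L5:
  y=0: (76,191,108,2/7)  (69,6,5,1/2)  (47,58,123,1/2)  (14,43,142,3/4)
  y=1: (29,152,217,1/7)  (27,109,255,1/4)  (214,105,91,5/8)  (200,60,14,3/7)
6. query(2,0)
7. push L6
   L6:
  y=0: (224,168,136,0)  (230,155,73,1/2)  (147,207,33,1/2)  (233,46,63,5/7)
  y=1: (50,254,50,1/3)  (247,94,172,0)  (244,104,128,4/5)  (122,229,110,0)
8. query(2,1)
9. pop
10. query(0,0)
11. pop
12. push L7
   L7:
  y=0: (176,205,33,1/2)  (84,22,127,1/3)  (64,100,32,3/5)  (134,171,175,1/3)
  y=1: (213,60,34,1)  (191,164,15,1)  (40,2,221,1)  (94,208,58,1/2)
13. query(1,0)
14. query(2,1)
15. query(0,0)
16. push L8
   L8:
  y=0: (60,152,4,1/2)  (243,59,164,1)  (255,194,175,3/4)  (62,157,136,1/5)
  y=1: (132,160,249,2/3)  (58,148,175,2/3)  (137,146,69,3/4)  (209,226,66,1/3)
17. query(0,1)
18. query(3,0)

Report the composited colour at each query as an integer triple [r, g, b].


query (2,0) [L1,L2,L3,L4,L5] — begin 0,0,0
+L1 (α=0) → [0, 0, 0]
+L2 (α=1) → [171, 12, 147]
+L3 (α=5/8) → [523/8, 142, 961/8]
+L4 (α=2/3) → [2651/24, 154, 1361/24]
+L5 (α=1/2) → [3779/48, 106, 4313/48]
= [79, 106, 90]

at x=2,y=1 over L1,L2,L3,L4,L5,L6:
after L1 α=0: [0, 0, 0]
after L2 α=5/6: [140, 395/3, 835/6]
after L3 α=1/2: [128, 983/6, 2239/12]
after L4 α=1/4: [221/2, 1409/8, 3031/16]
after L5 α=5/8: [2803/16, 8427/64, 16373/128]
after L6 α=4/5: [18419/80, 35051/320, 81909/640]
rounded: [230, 110, 128]

(0,0) stack=L1,L2,L3,L4,L5; from [0,0,0]:
L1 α=1/2: [84, 143/2, 57]
L2 α=4/7: [1056/7, 67/2, 979/7]
L3 α=1/2: [2323/14, 437/4, 570/7]
L4 α=2/3: [961/14, 1141/12, 2894/21]
L5 α=2/7: [6933/98, 10289/84, 19006/147]
rounded: [71, 122, 129]

query (1,0) [L1,L2,L3,L4,L7] — begin 0,0,0
+L1 (α=1) → [23, 223, 155]
+L2 (α=7/8) → [337/4, 55, 85]
+L3 (α=4/5) → [977/20, 839/5, 717/5]
+L4 (α=1) → [79, 179, 68]
+L7 (α=1/3) → [242/3, 380/3, 263/3]
→ [81, 127, 88]

query (2,1) [L1,L2,L3,L4,L7] — begin 0,0,0
+L1 (α=0) → [0, 0, 0]
+L2 (α=5/6) → [140, 395/3, 835/6]
+L3 (α=1/2) → [128, 983/6, 2239/12]
+L4 (α=1/4) → [221/2, 1409/8, 3031/16]
+L7 (α=1) → [40, 2, 221]
rounded: [40, 2, 221]

query (0,0) [L1,L2,L3,L4,L7] — begin 0,0,0
+L1 (α=1/2) → [84, 143/2, 57]
+L2 (α=4/7) → [1056/7, 67/2, 979/7]
+L3 (α=1/2) → [2323/14, 437/4, 570/7]
+L4 (α=2/3) → [961/14, 1141/12, 2894/21]
+L7 (α=1/2) → [3425/28, 3601/24, 3587/42]
= [122, 150, 85]

(0,1) stack=L1,L2,L3,L4,L7,L8; from [0,0,0]:
L1 α=5/8: [95/4, 85/4, 465/4]
L2 α=1/2: [803/8, 833/8, 1413/8]
L3 α=1/2: [1123/16, 2129/16, 1813/16]
L4 α=4/5: [14499/80, 5457/80, 14933/80]
L7 α=1: [213, 60, 34]
L8 α=2/3: [159, 380/3, 532/3]
rounded: [159, 127, 177]

query (3,0) [L1,L2,L3,L4,L7,L8] — begin 0,0,0
+L1 (α=1/3) → [35, 64/3, 48]
+L2 (α=1/6) → [361/6, 959/18, 129/2]
+L3 (α=1/2) → [775/12, 4703/36, 525/4]
+L4 (α=1/3) → [2179/18, 9185/54, 205/2]
+L7 (α=1/3) → [3385/27, 13802/81, 380/3]
+L8 (α=1/5) → [15214/135, 13585/81, 1928/15]
= [113, 168, 129]
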